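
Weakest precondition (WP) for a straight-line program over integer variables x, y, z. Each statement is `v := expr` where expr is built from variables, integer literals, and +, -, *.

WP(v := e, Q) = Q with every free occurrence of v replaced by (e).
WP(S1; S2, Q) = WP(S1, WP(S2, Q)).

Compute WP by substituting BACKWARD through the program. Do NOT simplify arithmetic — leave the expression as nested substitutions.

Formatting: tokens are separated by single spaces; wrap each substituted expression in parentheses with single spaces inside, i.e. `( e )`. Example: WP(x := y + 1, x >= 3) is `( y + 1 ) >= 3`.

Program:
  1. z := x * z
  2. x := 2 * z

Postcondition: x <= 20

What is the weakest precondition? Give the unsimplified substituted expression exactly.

Answer: ( 2 * ( x * z ) ) <= 20

Derivation:
post: x <= 20
stmt 2: x := 2 * z  -- replace 1 occurrence(s) of x with (2 * z)
  => ( 2 * z ) <= 20
stmt 1: z := x * z  -- replace 1 occurrence(s) of z with (x * z)
  => ( 2 * ( x * z ) ) <= 20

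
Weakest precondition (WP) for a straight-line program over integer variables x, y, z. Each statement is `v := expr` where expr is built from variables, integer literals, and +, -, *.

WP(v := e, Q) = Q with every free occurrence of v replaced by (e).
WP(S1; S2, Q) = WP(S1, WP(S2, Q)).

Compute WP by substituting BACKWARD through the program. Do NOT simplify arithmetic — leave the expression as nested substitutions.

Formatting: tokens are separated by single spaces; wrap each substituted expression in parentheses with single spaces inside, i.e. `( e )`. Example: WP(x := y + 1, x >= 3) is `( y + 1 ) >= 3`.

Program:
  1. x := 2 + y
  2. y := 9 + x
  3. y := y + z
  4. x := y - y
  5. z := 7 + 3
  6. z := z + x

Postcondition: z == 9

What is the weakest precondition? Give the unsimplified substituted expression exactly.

Answer: ( ( 7 + 3 ) + ( ( ( 9 + ( 2 + y ) ) + z ) - ( ( 9 + ( 2 + y ) ) + z ) ) ) == 9

Derivation:
post: z == 9
stmt 6: z := z + x  -- replace 1 occurrence(s) of z with (z + x)
  => ( z + x ) == 9
stmt 5: z := 7 + 3  -- replace 1 occurrence(s) of z with (7 + 3)
  => ( ( 7 + 3 ) + x ) == 9
stmt 4: x := y - y  -- replace 1 occurrence(s) of x with (y - y)
  => ( ( 7 + 3 ) + ( y - y ) ) == 9
stmt 3: y := y + z  -- replace 2 occurrence(s) of y with (y + z)
  => ( ( 7 + 3 ) + ( ( y + z ) - ( y + z ) ) ) == 9
stmt 2: y := 9 + x  -- replace 2 occurrence(s) of y with (9 + x)
  => ( ( 7 + 3 ) + ( ( ( 9 + x ) + z ) - ( ( 9 + x ) + z ) ) ) == 9
stmt 1: x := 2 + y  -- replace 2 occurrence(s) of x with (2 + y)
  => ( ( 7 + 3 ) + ( ( ( 9 + ( 2 + y ) ) + z ) - ( ( 9 + ( 2 + y ) ) + z ) ) ) == 9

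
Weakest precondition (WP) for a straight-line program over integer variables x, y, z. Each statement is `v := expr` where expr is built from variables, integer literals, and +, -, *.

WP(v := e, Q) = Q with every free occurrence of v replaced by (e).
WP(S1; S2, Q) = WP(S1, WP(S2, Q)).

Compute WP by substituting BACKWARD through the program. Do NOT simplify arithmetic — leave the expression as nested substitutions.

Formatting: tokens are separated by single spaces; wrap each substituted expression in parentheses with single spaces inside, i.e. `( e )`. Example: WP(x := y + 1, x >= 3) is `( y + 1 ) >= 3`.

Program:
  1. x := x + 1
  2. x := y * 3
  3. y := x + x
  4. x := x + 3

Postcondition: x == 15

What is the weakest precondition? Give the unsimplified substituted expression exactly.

post: x == 15
stmt 4: x := x + 3  -- replace 1 occurrence(s) of x with (x + 3)
  => ( x + 3 ) == 15
stmt 3: y := x + x  -- replace 0 occurrence(s) of y with (x + x)
  => ( x + 3 ) == 15
stmt 2: x := y * 3  -- replace 1 occurrence(s) of x with (y * 3)
  => ( ( y * 3 ) + 3 ) == 15
stmt 1: x := x + 1  -- replace 0 occurrence(s) of x with (x + 1)
  => ( ( y * 3 ) + 3 ) == 15

Answer: ( ( y * 3 ) + 3 ) == 15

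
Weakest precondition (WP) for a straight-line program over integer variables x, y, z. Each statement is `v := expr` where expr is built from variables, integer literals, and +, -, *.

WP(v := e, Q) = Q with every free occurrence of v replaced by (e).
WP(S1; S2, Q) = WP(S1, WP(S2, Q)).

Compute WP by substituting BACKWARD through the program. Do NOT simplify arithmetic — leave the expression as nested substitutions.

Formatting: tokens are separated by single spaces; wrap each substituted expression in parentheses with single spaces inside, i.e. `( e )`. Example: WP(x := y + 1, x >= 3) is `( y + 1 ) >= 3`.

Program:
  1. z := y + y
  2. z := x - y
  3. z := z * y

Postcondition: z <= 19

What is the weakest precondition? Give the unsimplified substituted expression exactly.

post: z <= 19
stmt 3: z := z * y  -- replace 1 occurrence(s) of z with (z * y)
  => ( z * y ) <= 19
stmt 2: z := x - y  -- replace 1 occurrence(s) of z with (x - y)
  => ( ( x - y ) * y ) <= 19
stmt 1: z := y + y  -- replace 0 occurrence(s) of z with (y + y)
  => ( ( x - y ) * y ) <= 19

Answer: ( ( x - y ) * y ) <= 19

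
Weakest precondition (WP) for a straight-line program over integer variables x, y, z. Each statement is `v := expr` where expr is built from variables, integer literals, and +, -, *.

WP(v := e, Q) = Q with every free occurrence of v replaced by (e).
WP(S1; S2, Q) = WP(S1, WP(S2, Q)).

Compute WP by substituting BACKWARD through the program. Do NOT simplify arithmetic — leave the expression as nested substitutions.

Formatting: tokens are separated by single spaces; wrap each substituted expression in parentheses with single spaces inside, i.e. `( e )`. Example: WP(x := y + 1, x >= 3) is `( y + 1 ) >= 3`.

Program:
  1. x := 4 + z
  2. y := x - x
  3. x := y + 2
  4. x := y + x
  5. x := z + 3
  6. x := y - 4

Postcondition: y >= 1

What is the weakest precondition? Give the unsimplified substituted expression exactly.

Answer: ( ( 4 + z ) - ( 4 + z ) ) >= 1

Derivation:
post: y >= 1
stmt 6: x := y - 4  -- replace 0 occurrence(s) of x with (y - 4)
  => y >= 1
stmt 5: x := z + 3  -- replace 0 occurrence(s) of x with (z + 3)
  => y >= 1
stmt 4: x := y + x  -- replace 0 occurrence(s) of x with (y + x)
  => y >= 1
stmt 3: x := y + 2  -- replace 0 occurrence(s) of x with (y + 2)
  => y >= 1
stmt 2: y := x - x  -- replace 1 occurrence(s) of y with (x - x)
  => ( x - x ) >= 1
stmt 1: x := 4 + z  -- replace 2 occurrence(s) of x with (4 + z)
  => ( ( 4 + z ) - ( 4 + z ) ) >= 1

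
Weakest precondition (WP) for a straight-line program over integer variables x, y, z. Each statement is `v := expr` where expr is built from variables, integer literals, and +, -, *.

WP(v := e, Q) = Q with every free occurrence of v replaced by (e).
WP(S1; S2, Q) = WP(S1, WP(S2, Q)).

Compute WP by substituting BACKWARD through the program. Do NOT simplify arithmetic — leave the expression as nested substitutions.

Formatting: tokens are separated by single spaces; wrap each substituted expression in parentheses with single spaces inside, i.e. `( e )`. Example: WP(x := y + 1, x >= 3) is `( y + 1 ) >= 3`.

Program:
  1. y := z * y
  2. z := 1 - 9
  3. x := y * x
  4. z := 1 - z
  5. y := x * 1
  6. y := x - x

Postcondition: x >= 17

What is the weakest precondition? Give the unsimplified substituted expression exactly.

Answer: ( ( z * y ) * x ) >= 17

Derivation:
post: x >= 17
stmt 6: y := x - x  -- replace 0 occurrence(s) of y with (x - x)
  => x >= 17
stmt 5: y := x * 1  -- replace 0 occurrence(s) of y with (x * 1)
  => x >= 17
stmt 4: z := 1 - z  -- replace 0 occurrence(s) of z with (1 - z)
  => x >= 17
stmt 3: x := y * x  -- replace 1 occurrence(s) of x with (y * x)
  => ( y * x ) >= 17
stmt 2: z := 1 - 9  -- replace 0 occurrence(s) of z with (1 - 9)
  => ( y * x ) >= 17
stmt 1: y := z * y  -- replace 1 occurrence(s) of y with (z * y)
  => ( ( z * y ) * x ) >= 17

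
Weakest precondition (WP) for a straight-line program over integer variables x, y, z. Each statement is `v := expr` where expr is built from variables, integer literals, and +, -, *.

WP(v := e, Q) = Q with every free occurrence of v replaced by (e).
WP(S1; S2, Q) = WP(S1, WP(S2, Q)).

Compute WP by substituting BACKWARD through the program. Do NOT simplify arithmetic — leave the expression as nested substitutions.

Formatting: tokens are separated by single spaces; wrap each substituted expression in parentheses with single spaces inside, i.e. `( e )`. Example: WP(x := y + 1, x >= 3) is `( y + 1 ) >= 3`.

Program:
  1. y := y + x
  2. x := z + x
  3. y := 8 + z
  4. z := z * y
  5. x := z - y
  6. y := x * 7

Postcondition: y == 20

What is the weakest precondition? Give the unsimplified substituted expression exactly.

post: y == 20
stmt 6: y := x * 7  -- replace 1 occurrence(s) of y with (x * 7)
  => ( x * 7 ) == 20
stmt 5: x := z - y  -- replace 1 occurrence(s) of x with (z - y)
  => ( ( z - y ) * 7 ) == 20
stmt 4: z := z * y  -- replace 1 occurrence(s) of z with (z * y)
  => ( ( ( z * y ) - y ) * 7 ) == 20
stmt 3: y := 8 + z  -- replace 2 occurrence(s) of y with (8 + z)
  => ( ( ( z * ( 8 + z ) ) - ( 8 + z ) ) * 7 ) == 20
stmt 2: x := z + x  -- replace 0 occurrence(s) of x with (z + x)
  => ( ( ( z * ( 8 + z ) ) - ( 8 + z ) ) * 7 ) == 20
stmt 1: y := y + x  -- replace 0 occurrence(s) of y with (y + x)
  => ( ( ( z * ( 8 + z ) ) - ( 8 + z ) ) * 7 ) == 20

Answer: ( ( ( z * ( 8 + z ) ) - ( 8 + z ) ) * 7 ) == 20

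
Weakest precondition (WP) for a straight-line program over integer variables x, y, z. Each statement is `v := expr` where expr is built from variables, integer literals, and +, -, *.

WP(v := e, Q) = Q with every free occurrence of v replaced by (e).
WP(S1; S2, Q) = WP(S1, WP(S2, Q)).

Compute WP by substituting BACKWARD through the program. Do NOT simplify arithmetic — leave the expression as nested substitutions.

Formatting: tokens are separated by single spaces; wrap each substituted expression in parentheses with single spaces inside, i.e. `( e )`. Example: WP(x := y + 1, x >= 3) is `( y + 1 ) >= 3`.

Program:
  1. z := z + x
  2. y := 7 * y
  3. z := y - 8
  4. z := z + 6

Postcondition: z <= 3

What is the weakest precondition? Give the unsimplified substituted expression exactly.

Answer: ( ( ( 7 * y ) - 8 ) + 6 ) <= 3

Derivation:
post: z <= 3
stmt 4: z := z + 6  -- replace 1 occurrence(s) of z with (z + 6)
  => ( z + 6 ) <= 3
stmt 3: z := y - 8  -- replace 1 occurrence(s) of z with (y - 8)
  => ( ( y - 8 ) + 6 ) <= 3
stmt 2: y := 7 * y  -- replace 1 occurrence(s) of y with (7 * y)
  => ( ( ( 7 * y ) - 8 ) + 6 ) <= 3
stmt 1: z := z + x  -- replace 0 occurrence(s) of z with (z + x)
  => ( ( ( 7 * y ) - 8 ) + 6 ) <= 3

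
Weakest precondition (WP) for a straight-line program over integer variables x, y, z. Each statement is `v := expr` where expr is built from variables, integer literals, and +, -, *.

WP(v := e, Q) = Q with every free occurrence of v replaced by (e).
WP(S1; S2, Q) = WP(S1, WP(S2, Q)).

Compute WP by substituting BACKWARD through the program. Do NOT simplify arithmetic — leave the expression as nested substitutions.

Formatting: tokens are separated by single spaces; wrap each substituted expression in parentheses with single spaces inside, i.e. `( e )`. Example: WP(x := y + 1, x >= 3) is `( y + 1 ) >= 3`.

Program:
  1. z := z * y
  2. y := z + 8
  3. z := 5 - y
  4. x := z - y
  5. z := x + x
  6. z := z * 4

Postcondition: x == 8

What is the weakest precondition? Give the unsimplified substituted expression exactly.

post: x == 8
stmt 6: z := z * 4  -- replace 0 occurrence(s) of z with (z * 4)
  => x == 8
stmt 5: z := x + x  -- replace 0 occurrence(s) of z with (x + x)
  => x == 8
stmt 4: x := z - y  -- replace 1 occurrence(s) of x with (z - y)
  => ( z - y ) == 8
stmt 3: z := 5 - y  -- replace 1 occurrence(s) of z with (5 - y)
  => ( ( 5 - y ) - y ) == 8
stmt 2: y := z + 8  -- replace 2 occurrence(s) of y with (z + 8)
  => ( ( 5 - ( z + 8 ) ) - ( z + 8 ) ) == 8
stmt 1: z := z * y  -- replace 2 occurrence(s) of z with (z * y)
  => ( ( 5 - ( ( z * y ) + 8 ) ) - ( ( z * y ) + 8 ) ) == 8

Answer: ( ( 5 - ( ( z * y ) + 8 ) ) - ( ( z * y ) + 8 ) ) == 8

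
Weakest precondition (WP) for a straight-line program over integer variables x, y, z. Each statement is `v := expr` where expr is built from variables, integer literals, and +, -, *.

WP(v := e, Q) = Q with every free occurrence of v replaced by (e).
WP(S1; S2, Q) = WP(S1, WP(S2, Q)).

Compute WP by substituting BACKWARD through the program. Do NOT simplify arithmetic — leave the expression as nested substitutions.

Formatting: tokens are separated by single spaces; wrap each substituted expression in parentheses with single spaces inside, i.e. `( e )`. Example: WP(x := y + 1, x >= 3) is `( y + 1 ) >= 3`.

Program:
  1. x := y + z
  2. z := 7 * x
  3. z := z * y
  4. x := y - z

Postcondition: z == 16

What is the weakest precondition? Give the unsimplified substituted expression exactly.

post: z == 16
stmt 4: x := y - z  -- replace 0 occurrence(s) of x with (y - z)
  => z == 16
stmt 3: z := z * y  -- replace 1 occurrence(s) of z with (z * y)
  => ( z * y ) == 16
stmt 2: z := 7 * x  -- replace 1 occurrence(s) of z with (7 * x)
  => ( ( 7 * x ) * y ) == 16
stmt 1: x := y + z  -- replace 1 occurrence(s) of x with (y + z)
  => ( ( 7 * ( y + z ) ) * y ) == 16

Answer: ( ( 7 * ( y + z ) ) * y ) == 16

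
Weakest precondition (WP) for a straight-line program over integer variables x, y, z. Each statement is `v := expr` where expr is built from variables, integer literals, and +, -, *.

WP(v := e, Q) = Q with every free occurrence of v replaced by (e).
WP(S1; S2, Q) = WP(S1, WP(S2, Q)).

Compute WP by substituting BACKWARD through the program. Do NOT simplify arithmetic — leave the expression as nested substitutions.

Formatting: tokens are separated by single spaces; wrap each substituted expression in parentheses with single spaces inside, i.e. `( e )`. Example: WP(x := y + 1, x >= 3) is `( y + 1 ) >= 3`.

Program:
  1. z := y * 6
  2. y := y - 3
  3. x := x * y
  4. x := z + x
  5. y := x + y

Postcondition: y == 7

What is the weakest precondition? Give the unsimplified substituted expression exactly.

post: y == 7
stmt 5: y := x + y  -- replace 1 occurrence(s) of y with (x + y)
  => ( x + y ) == 7
stmt 4: x := z + x  -- replace 1 occurrence(s) of x with (z + x)
  => ( ( z + x ) + y ) == 7
stmt 3: x := x * y  -- replace 1 occurrence(s) of x with (x * y)
  => ( ( z + ( x * y ) ) + y ) == 7
stmt 2: y := y - 3  -- replace 2 occurrence(s) of y with (y - 3)
  => ( ( z + ( x * ( y - 3 ) ) ) + ( y - 3 ) ) == 7
stmt 1: z := y * 6  -- replace 1 occurrence(s) of z with (y * 6)
  => ( ( ( y * 6 ) + ( x * ( y - 3 ) ) ) + ( y - 3 ) ) == 7

Answer: ( ( ( y * 6 ) + ( x * ( y - 3 ) ) ) + ( y - 3 ) ) == 7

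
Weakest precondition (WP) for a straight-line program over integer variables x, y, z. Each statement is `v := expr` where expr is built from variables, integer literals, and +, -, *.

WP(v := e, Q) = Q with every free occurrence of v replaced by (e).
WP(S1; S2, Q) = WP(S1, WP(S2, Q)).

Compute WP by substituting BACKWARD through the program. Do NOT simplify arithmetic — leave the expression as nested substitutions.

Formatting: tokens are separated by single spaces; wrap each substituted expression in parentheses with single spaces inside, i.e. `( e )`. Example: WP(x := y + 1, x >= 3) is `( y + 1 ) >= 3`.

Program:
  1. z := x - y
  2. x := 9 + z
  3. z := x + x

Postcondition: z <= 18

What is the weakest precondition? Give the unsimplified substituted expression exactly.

post: z <= 18
stmt 3: z := x + x  -- replace 1 occurrence(s) of z with (x + x)
  => ( x + x ) <= 18
stmt 2: x := 9 + z  -- replace 2 occurrence(s) of x with (9 + z)
  => ( ( 9 + z ) + ( 9 + z ) ) <= 18
stmt 1: z := x - y  -- replace 2 occurrence(s) of z with (x - y)
  => ( ( 9 + ( x - y ) ) + ( 9 + ( x - y ) ) ) <= 18

Answer: ( ( 9 + ( x - y ) ) + ( 9 + ( x - y ) ) ) <= 18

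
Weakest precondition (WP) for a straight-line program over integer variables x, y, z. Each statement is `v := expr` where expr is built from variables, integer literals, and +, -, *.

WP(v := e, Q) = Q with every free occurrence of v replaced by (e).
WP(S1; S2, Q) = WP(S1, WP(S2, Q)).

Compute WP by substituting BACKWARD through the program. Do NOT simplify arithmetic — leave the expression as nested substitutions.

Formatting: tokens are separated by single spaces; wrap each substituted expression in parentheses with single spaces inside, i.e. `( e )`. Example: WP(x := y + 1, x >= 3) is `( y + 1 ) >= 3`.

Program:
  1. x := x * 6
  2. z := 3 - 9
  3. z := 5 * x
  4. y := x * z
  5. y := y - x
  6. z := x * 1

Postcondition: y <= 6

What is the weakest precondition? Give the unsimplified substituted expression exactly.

Answer: ( ( ( x * 6 ) * ( 5 * ( x * 6 ) ) ) - ( x * 6 ) ) <= 6

Derivation:
post: y <= 6
stmt 6: z := x * 1  -- replace 0 occurrence(s) of z with (x * 1)
  => y <= 6
stmt 5: y := y - x  -- replace 1 occurrence(s) of y with (y - x)
  => ( y - x ) <= 6
stmt 4: y := x * z  -- replace 1 occurrence(s) of y with (x * z)
  => ( ( x * z ) - x ) <= 6
stmt 3: z := 5 * x  -- replace 1 occurrence(s) of z with (5 * x)
  => ( ( x * ( 5 * x ) ) - x ) <= 6
stmt 2: z := 3 - 9  -- replace 0 occurrence(s) of z with (3 - 9)
  => ( ( x * ( 5 * x ) ) - x ) <= 6
stmt 1: x := x * 6  -- replace 3 occurrence(s) of x with (x * 6)
  => ( ( ( x * 6 ) * ( 5 * ( x * 6 ) ) ) - ( x * 6 ) ) <= 6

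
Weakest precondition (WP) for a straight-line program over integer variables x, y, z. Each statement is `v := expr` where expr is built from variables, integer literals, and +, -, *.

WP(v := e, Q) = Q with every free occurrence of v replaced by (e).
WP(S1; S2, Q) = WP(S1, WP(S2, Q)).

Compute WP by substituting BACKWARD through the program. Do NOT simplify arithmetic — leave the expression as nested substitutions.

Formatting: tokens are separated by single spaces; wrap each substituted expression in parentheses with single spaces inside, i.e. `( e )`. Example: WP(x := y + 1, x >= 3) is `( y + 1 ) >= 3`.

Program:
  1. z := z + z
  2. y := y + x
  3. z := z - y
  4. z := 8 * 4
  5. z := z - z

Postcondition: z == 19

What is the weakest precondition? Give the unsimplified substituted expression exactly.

post: z == 19
stmt 5: z := z - z  -- replace 1 occurrence(s) of z with (z - z)
  => ( z - z ) == 19
stmt 4: z := 8 * 4  -- replace 2 occurrence(s) of z with (8 * 4)
  => ( ( 8 * 4 ) - ( 8 * 4 ) ) == 19
stmt 3: z := z - y  -- replace 0 occurrence(s) of z with (z - y)
  => ( ( 8 * 4 ) - ( 8 * 4 ) ) == 19
stmt 2: y := y + x  -- replace 0 occurrence(s) of y with (y + x)
  => ( ( 8 * 4 ) - ( 8 * 4 ) ) == 19
stmt 1: z := z + z  -- replace 0 occurrence(s) of z with (z + z)
  => ( ( 8 * 4 ) - ( 8 * 4 ) ) == 19

Answer: ( ( 8 * 4 ) - ( 8 * 4 ) ) == 19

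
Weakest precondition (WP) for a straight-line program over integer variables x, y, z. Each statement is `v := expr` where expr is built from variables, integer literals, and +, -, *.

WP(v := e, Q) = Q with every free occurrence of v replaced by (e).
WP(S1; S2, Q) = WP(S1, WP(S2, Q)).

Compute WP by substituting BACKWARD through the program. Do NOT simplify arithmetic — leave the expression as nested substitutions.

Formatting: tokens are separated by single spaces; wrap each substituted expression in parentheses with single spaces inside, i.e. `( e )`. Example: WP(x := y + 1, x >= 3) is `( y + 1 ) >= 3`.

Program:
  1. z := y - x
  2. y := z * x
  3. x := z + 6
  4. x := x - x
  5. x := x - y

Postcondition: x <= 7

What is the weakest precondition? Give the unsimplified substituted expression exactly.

post: x <= 7
stmt 5: x := x - y  -- replace 1 occurrence(s) of x with (x - y)
  => ( x - y ) <= 7
stmt 4: x := x - x  -- replace 1 occurrence(s) of x with (x - x)
  => ( ( x - x ) - y ) <= 7
stmt 3: x := z + 6  -- replace 2 occurrence(s) of x with (z + 6)
  => ( ( ( z + 6 ) - ( z + 6 ) ) - y ) <= 7
stmt 2: y := z * x  -- replace 1 occurrence(s) of y with (z * x)
  => ( ( ( z + 6 ) - ( z + 6 ) ) - ( z * x ) ) <= 7
stmt 1: z := y - x  -- replace 3 occurrence(s) of z with (y - x)
  => ( ( ( ( y - x ) + 6 ) - ( ( y - x ) + 6 ) ) - ( ( y - x ) * x ) ) <= 7

Answer: ( ( ( ( y - x ) + 6 ) - ( ( y - x ) + 6 ) ) - ( ( y - x ) * x ) ) <= 7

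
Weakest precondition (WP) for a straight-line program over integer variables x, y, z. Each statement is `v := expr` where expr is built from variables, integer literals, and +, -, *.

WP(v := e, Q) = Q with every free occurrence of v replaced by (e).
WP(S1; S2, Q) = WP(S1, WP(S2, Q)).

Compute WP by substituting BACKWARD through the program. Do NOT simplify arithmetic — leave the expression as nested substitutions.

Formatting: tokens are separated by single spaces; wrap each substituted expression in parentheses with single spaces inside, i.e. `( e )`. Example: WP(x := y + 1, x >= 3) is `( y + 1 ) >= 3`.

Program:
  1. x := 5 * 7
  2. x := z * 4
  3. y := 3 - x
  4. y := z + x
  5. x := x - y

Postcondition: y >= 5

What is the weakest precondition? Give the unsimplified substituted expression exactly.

Answer: ( z + ( z * 4 ) ) >= 5

Derivation:
post: y >= 5
stmt 5: x := x - y  -- replace 0 occurrence(s) of x with (x - y)
  => y >= 5
stmt 4: y := z + x  -- replace 1 occurrence(s) of y with (z + x)
  => ( z + x ) >= 5
stmt 3: y := 3 - x  -- replace 0 occurrence(s) of y with (3 - x)
  => ( z + x ) >= 5
stmt 2: x := z * 4  -- replace 1 occurrence(s) of x with (z * 4)
  => ( z + ( z * 4 ) ) >= 5
stmt 1: x := 5 * 7  -- replace 0 occurrence(s) of x with (5 * 7)
  => ( z + ( z * 4 ) ) >= 5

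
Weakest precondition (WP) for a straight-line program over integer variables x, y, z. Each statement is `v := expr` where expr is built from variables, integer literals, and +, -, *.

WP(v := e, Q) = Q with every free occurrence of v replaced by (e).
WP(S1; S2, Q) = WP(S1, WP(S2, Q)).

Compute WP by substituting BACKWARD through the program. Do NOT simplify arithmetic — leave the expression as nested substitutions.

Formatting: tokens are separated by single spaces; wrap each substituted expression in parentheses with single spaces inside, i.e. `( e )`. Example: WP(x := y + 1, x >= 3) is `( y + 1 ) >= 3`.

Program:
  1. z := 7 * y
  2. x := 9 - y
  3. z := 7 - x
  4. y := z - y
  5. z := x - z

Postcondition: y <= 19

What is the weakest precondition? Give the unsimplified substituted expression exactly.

Answer: ( ( 7 - ( 9 - y ) ) - y ) <= 19

Derivation:
post: y <= 19
stmt 5: z := x - z  -- replace 0 occurrence(s) of z with (x - z)
  => y <= 19
stmt 4: y := z - y  -- replace 1 occurrence(s) of y with (z - y)
  => ( z - y ) <= 19
stmt 3: z := 7 - x  -- replace 1 occurrence(s) of z with (7 - x)
  => ( ( 7 - x ) - y ) <= 19
stmt 2: x := 9 - y  -- replace 1 occurrence(s) of x with (9 - y)
  => ( ( 7 - ( 9 - y ) ) - y ) <= 19
stmt 1: z := 7 * y  -- replace 0 occurrence(s) of z with (7 * y)
  => ( ( 7 - ( 9 - y ) ) - y ) <= 19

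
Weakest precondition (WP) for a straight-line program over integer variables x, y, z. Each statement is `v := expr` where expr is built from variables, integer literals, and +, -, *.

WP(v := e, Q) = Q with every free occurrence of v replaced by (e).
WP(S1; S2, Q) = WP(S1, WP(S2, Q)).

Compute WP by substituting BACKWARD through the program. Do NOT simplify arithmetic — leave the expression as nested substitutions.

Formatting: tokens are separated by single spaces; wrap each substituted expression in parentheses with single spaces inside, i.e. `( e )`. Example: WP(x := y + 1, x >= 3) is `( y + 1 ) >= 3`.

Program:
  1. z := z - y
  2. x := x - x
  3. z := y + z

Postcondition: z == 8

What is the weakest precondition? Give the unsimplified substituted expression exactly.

Answer: ( y + ( z - y ) ) == 8

Derivation:
post: z == 8
stmt 3: z := y + z  -- replace 1 occurrence(s) of z with (y + z)
  => ( y + z ) == 8
stmt 2: x := x - x  -- replace 0 occurrence(s) of x with (x - x)
  => ( y + z ) == 8
stmt 1: z := z - y  -- replace 1 occurrence(s) of z with (z - y)
  => ( y + ( z - y ) ) == 8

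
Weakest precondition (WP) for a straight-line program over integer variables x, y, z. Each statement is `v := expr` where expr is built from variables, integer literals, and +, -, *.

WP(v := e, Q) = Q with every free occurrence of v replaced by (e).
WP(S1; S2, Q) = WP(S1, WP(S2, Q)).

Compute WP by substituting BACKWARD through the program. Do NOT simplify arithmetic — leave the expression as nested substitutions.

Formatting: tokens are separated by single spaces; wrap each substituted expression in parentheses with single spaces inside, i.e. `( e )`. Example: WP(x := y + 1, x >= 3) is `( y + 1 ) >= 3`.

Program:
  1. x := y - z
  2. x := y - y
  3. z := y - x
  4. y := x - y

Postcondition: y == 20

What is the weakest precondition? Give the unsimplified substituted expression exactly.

Answer: ( ( y - y ) - y ) == 20

Derivation:
post: y == 20
stmt 4: y := x - y  -- replace 1 occurrence(s) of y with (x - y)
  => ( x - y ) == 20
stmt 3: z := y - x  -- replace 0 occurrence(s) of z with (y - x)
  => ( x - y ) == 20
stmt 2: x := y - y  -- replace 1 occurrence(s) of x with (y - y)
  => ( ( y - y ) - y ) == 20
stmt 1: x := y - z  -- replace 0 occurrence(s) of x with (y - z)
  => ( ( y - y ) - y ) == 20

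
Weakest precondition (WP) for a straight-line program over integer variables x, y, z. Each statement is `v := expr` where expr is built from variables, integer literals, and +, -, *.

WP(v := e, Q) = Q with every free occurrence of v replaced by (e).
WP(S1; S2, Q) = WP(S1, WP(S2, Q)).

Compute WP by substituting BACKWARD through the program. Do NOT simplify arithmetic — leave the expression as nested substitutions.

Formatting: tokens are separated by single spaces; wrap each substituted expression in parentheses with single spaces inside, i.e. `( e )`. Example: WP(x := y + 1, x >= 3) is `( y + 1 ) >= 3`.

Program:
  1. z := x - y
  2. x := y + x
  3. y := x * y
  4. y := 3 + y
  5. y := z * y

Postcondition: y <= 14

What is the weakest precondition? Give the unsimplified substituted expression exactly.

Answer: ( ( x - y ) * ( 3 + ( ( y + x ) * y ) ) ) <= 14

Derivation:
post: y <= 14
stmt 5: y := z * y  -- replace 1 occurrence(s) of y with (z * y)
  => ( z * y ) <= 14
stmt 4: y := 3 + y  -- replace 1 occurrence(s) of y with (3 + y)
  => ( z * ( 3 + y ) ) <= 14
stmt 3: y := x * y  -- replace 1 occurrence(s) of y with (x * y)
  => ( z * ( 3 + ( x * y ) ) ) <= 14
stmt 2: x := y + x  -- replace 1 occurrence(s) of x with (y + x)
  => ( z * ( 3 + ( ( y + x ) * y ) ) ) <= 14
stmt 1: z := x - y  -- replace 1 occurrence(s) of z with (x - y)
  => ( ( x - y ) * ( 3 + ( ( y + x ) * y ) ) ) <= 14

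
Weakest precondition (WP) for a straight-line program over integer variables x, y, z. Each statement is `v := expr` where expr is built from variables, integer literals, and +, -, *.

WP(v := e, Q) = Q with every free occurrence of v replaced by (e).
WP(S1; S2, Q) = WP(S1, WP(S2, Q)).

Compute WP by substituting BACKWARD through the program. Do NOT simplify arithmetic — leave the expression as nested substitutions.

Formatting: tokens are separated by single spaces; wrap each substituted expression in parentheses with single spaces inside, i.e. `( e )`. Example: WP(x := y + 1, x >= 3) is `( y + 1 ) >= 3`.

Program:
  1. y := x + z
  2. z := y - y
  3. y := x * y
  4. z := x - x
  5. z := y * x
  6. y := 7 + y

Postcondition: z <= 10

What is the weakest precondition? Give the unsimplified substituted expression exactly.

Answer: ( ( x * ( x + z ) ) * x ) <= 10

Derivation:
post: z <= 10
stmt 6: y := 7 + y  -- replace 0 occurrence(s) of y with (7 + y)
  => z <= 10
stmt 5: z := y * x  -- replace 1 occurrence(s) of z with (y * x)
  => ( y * x ) <= 10
stmt 4: z := x - x  -- replace 0 occurrence(s) of z with (x - x)
  => ( y * x ) <= 10
stmt 3: y := x * y  -- replace 1 occurrence(s) of y with (x * y)
  => ( ( x * y ) * x ) <= 10
stmt 2: z := y - y  -- replace 0 occurrence(s) of z with (y - y)
  => ( ( x * y ) * x ) <= 10
stmt 1: y := x + z  -- replace 1 occurrence(s) of y with (x + z)
  => ( ( x * ( x + z ) ) * x ) <= 10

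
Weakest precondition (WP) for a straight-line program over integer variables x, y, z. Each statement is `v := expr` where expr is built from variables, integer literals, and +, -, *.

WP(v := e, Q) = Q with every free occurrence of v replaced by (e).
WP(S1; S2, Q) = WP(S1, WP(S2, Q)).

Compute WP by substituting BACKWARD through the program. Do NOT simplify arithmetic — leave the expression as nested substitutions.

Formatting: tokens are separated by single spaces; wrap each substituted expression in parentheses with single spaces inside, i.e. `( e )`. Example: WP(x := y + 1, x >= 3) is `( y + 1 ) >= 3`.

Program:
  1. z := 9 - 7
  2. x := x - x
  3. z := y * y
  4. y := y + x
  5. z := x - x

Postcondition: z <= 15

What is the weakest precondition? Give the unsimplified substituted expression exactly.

post: z <= 15
stmt 5: z := x - x  -- replace 1 occurrence(s) of z with (x - x)
  => ( x - x ) <= 15
stmt 4: y := y + x  -- replace 0 occurrence(s) of y with (y + x)
  => ( x - x ) <= 15
stmt 3: z := y * y  -- replace 0 occurrence(s) of z with (y * y)
  => ( x - x ) <= 15
stmt 2: x := x - x  -- replace 2 occurrence(s) of x with (x - x)
  => ( ( x - x ) - ( x - x ) ) <= 15
stmt 1: z := 9 - 7  -- replace 0 occurrence(s) of z with (9 - 7)
  => ( ( x - x ) - ( x - x ) ) <= 15

Answer: ( ( x - x ) - ( x - x ) ) <= 15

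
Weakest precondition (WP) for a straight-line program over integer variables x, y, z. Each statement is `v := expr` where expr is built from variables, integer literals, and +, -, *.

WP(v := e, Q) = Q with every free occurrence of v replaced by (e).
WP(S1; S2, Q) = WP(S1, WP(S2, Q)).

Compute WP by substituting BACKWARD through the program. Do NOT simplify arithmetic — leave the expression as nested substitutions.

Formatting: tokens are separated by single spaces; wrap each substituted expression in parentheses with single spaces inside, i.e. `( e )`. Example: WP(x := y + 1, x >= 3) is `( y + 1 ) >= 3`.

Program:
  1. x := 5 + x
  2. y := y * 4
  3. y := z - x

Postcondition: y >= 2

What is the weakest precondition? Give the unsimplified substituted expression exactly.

Answer: ( z - ( 5 + x ) ) >= 2

Derivation:
post: y >= 2
stmt 3: y := z - x  -- replace 1 occurrence(s) of y with (z - x)
  => ( z - x ) >= 2
stmt 2: y := y * 4  -- replace 0 occurrence(s) of y with (y * 4)
  => ( z - x ) >= 2
stmt 1: x := 5 + x  -- replace 1 occurrence(s) of x with (5 + x)
  => ( z - ( 5 + x ) ) >= 2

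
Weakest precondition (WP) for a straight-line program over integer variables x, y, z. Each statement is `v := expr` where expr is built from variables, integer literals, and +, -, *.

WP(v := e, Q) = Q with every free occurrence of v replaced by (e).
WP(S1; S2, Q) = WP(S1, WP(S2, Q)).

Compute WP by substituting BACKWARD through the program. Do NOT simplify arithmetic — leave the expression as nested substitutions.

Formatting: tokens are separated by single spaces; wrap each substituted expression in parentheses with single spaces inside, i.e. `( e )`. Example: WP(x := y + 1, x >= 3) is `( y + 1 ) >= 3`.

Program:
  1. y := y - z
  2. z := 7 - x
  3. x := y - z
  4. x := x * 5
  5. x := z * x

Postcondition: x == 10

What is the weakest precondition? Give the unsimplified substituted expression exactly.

Answer: ( ( 7 - x ) * ( ( ( y - z ) - ( 7 - x ) ) * 5 ) ) == 10

Derivation:
post: x == 10
stmt 5: x := z * x  -- replace 1 occurrence(s) of x with (z * x)
  => ( z * x ) == 10
stmt 4: x := x * 5  -- replace 1 occurrence(s) of x with (x * 5)
  => ( z * ( x * 5 ) ) == 10
stmt 3: x := y - z  -- replace 1 occurrence(s) of x with (y - z)
  => ( z * ( ( y - z ) * 5 ) ) == 10
stmt 2: z := 7 - x  -- replace 2 occurrence(s) of z with (7 - x)
  => ( ( 7 - x ) * ( ( y - ( 7 - x ) ) * 5 ) ) == 10
stmt 1: y := y - z  -- replace 1 occurrence(s) of y with (y - z)
  => ( ( 7 - x ) * ( ( ( y - z ) - ( 7 - x ) ) * 5 ) ) == 10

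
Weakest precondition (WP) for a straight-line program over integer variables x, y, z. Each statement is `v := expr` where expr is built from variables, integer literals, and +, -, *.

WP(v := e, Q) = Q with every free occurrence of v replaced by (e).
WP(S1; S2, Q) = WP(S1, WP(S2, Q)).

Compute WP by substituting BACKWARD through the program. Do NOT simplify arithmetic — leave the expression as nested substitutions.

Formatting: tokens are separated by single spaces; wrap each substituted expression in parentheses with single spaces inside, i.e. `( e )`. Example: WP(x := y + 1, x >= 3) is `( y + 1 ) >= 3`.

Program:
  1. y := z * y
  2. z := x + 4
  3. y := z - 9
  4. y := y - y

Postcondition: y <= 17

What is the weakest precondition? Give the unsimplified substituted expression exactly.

Answer: ( ( ( x + 4 ) - 9 ) - ( ( x + 4 ) - 9 ) ) <= 17

Derivation:
post: y <= 17
stmt 4: y := y - y  -- replace 1 occurrence(s) of y with (y - y)
  => ( y - y ) <= 17
stmt 3: y := z - 9  -- replace 2 occurrence(s) of y with (z - 9)
  => ( ( z - 9 ) - ( z - 9 ) ) <= 17
stmt 2: z := x + 4  -- replace 2 occurrence(s) of z with (x + 4)
  => ( ( ( x + 4 ) - 9 ) - ( ( x + 4 ) - 9 ) ) <= 17
stmt 1: y := z * y  -- replace 0 occurrence(s) of y with (z * y)
  => ( ( ( x + 4 ) - 9 ) - ( ( x + 4 ) - 9 ) ) <= 17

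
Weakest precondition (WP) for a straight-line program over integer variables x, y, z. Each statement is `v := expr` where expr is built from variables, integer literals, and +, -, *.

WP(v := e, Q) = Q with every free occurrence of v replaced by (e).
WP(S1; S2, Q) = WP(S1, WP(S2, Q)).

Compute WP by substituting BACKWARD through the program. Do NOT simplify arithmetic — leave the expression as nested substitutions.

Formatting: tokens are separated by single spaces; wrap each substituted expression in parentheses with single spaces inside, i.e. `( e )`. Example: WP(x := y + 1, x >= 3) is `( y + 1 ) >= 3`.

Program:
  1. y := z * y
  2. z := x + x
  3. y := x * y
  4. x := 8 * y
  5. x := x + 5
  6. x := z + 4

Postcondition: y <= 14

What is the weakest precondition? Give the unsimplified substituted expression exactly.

post: y <= 14
stmt 6: x := z + 4  -- replace 0 occurrence(s) of x with (z + 4)
  => y <= 14
stmt 5: x := x + 5  -- replace 0 occurrence(s) of x with (x + 5)
  => y <= 14
stmt 4: x := 8 * y  -- replace 0 occurrence(s) of x with (8 * y)
  => y <= 14
stmt 3: y := x * y  -- replace 1 occurrence(s) of y with (x * y)
  => ( x * y ) <= 14
stmt 2: z := x + x  -- replace 0 occurrence(s) of z with (x + x)
  => ( x * y ) <= 14
stmt 1: y := z * y  -- replace 1 occurrence(s) of y with (z * y)
  => ( x * ( z * y ) ) <= 14

Answer: ( x * ( z * y ) ) <= 14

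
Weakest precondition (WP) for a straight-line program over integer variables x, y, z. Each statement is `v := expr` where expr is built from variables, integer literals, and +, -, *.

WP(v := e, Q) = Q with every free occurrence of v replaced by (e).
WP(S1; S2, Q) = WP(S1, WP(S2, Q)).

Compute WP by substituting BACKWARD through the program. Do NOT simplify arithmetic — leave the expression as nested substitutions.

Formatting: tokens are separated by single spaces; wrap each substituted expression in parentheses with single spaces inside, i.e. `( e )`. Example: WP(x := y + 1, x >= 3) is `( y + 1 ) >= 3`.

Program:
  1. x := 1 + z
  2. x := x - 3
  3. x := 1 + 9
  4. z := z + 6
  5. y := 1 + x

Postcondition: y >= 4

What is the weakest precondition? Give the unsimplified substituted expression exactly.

Answer: ( 1 + ( 1 + 9 ) ) >= 4

Derivation:
post: y >= 4
stmt 5: y := 1 + x  -- replace 1 occurrence(s) of y with (1 + x)
  => ( 1 + x ) >= 4
stmt 4: z := z + 6  -- replace 0 occurrence(s) of z with (z + 6)
  => ( 1 + x ) >= 4
stmt 3: x := 1 + 9  -- replace 1 occurrence(s) of x with (1 + 9)
  => ( 1 + ( 1 + 9 ) ) >= 4
stmt 2: x := x - 3  -- replace 0 occurrence(s) of x with (x - 3)
  => ( 1 + ( 1 + 9 ) ) >= 4
stmt 1: x := 1 + z  -- replace 0 occurrence(s) of x with (1 + z)
  => ( 1 + ( 1 + 9 ) ) >= 4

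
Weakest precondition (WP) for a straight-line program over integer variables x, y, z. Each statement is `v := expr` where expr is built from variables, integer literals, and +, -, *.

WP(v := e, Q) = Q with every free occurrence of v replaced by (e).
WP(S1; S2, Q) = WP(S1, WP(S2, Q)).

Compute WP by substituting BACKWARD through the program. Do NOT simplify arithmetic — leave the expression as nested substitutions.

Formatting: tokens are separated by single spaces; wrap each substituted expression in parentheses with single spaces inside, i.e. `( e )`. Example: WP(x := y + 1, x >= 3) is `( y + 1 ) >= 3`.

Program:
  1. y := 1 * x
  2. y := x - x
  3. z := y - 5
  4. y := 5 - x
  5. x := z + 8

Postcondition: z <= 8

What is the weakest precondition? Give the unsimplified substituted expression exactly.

post: z <= 8
stmt 5: x := z + 8  -- replace 0 occurrence(s) of x with (z + 8)
  => z <= 8
stmt 4: y := 5 - x  -- replace 0 occurrence(s) of y with (5 - x)
  => z <= 8
stmt 3: z := y - 5  -- replace 1 occurrence(s) of z with (y - 5)
  => ( y - 5 ) <= 8
stmt 2: y := x - x  -- replace 1 occurrence(s) of y with (x - x)
  => ( ( x - x ) - 5 ) <= 8
stmt 1: y := 1 * x  -- replace 0 occurrence(s) of y with (1 * x)
  => ( ( x - x ) - 5 ) <= 8

Answer: ( ( x - x ) - 5 ) <= 8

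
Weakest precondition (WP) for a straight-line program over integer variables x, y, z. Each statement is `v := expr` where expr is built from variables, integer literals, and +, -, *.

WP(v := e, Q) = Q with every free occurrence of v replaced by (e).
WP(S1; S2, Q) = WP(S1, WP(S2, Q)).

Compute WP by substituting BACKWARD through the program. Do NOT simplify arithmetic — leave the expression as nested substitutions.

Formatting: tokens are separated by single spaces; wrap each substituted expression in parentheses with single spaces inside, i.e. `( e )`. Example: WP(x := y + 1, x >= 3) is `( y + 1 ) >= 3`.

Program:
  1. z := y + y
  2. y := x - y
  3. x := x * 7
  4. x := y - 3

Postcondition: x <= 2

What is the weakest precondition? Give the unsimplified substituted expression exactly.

post: x <= 2
stmt 4: x := y - 3  -- replace 1 occurrence(s) of x with (y - 3)
  => ( y - 3 ) <= 2
stmt 3: x := x * 7  -- replace 0 occurrence(s) of x with (x * 7)
  => ( y - 3 ) <= 2
stmt 2: y := x - y  -- replace 1 occurrence(s) of y with (x - y)
  => ( ( x - y ) - 3 ) <= 2
stmt 1: z := y + y  -- replace 0 occurrence(s) of z with (y + y)
  => ( ( x - y ) - 3 ) <= 2

Answer: ( ( x - y ) - 3 ) <= 2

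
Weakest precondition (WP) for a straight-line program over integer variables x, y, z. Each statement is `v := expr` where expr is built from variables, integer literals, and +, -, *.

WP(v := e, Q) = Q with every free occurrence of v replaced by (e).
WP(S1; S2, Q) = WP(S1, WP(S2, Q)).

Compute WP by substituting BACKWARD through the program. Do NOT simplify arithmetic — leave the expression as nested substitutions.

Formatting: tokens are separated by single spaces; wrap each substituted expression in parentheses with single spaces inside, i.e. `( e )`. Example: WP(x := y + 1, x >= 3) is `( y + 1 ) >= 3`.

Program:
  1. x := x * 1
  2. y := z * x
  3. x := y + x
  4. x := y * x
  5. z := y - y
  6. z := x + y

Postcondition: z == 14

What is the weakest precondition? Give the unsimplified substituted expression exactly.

post: z == 14
stmt 6: z := x + y  -- replace 1 occurrence(s) of z with (x + y)
  => ( x + y ) == 14
stmt 5: z := y - y  -- replace 0 occurrence(s) of z with (y - y)
  => ( x + y ) == 14
stmt 4: x := y * x  -- replace 1 occurrence(s) of x with (y * x)
  => ( ( y * x ) + y ) == 14
stmt 3: x := y + x  -- replace 1 occurrence(s) of x with (y + x)
  => ( ( y * ( y + x ) ) + y ) == 14
stmt 2: y := z * x  -- replace 3 occurrence(s) of y with (z * x)
  => ( ( ( z * x ) * ( ( z * x ) + x ) ) + ( z * x ) ) == 14
stmt 1: x := x * 1  -- replace 4 occurrence(s) of x with (x * 1)
  => ( ( ( z * ( x * 1 ) ) * ( ( z * ( x * 1 ) ) + ( x * 1 ) ) ) + ( z * ( x * 1 ) ) ) == 14

Answer: ( ( ( z * ( x * 1 ) ) * ( ( z * ( x * 1 ) ) + ( x * 1 ) ) ) + ( z * ( x * 1 ) ) ) == 14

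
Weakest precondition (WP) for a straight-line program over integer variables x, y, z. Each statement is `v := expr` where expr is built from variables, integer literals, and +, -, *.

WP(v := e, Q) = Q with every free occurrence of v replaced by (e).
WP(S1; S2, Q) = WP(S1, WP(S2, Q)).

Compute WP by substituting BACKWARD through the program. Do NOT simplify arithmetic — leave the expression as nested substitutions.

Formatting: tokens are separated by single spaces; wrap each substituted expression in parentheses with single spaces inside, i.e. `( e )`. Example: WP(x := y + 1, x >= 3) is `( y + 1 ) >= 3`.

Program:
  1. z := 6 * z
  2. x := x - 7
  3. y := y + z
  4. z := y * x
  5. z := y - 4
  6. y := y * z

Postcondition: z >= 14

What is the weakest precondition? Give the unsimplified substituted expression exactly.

Answer: ( ( y + ( 6 * z ) ) - 4 ) >= 14

Derivation:
post: z >= 14
stmt 6: y := y * z  -- replace 0 occurrence(s) of y with (y * z)
  => z >= 14
stmt 5: z := y - 4  -- replace 1 occurrence(s) of z with (y - 4)
  => ( y - 4 ) >= 14
stmt 4: z := y * x  -- replace 0 occurrence(s) of z with (y * x)
  => ( y - 4 ) >= 14
stmt 3: y := y + z  -- replace 1 occurrence(s) of y with (y + z)
  => ( ( y + z ) - 4 ) >= 14
stmt 2: x := x - 7  -- replace 0 occurrence(s) of x with (x - 7)
  => ( ( y + z ) - 4 ) >= 14
stmt 1: z := 6 * z  -- replace 1 occurrence(s) of z with (6 * z)
  => ( ( y + ( 6 * z ) ) - 4 ) >= 14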